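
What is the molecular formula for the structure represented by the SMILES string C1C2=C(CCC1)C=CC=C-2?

C10H12

Heavy atoms from the SMILES: 10 C.
Implicit hydrogens by atom environment:
  4 × C: 2 H each → 8
  4 × C (aromatic): 1 H each → 4
  2 × C (aromatic): no H
  Total hydrogens = 12.
Molecular formula: C10H12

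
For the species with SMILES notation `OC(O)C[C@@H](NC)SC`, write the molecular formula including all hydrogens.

Heavy atoms from the SMILES: 5 C, 1 N, 2 O, 1 S.
Implicit hydrogens by atom environment:
  2 × C: 3 H each → 6
  2 × C: 1 H each → 2
  2 × O: 1 H each → 2
  1 × C: 2 H
  1 × N: 1 H
  1 × S: no H
  Total hydrogens = 13.
Molecular formula: C5H13NO2S

C5H13NO2S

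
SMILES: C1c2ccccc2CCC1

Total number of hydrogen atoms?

12

Hydrogens are implicit in SMILES; fill each atom to its normal valence:
  4 × C: 2 H each → 8
  4 × C (aromatic): 1 H each → 4
  2 × C (aromatic): no H
  Total hydrogens = 12.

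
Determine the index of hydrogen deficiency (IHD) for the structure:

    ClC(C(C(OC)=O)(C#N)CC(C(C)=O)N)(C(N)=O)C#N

Molecular formula from the SMILES: C11H13ClN4O4.
DoU = (2C + 2 + N − H − X)/2 = (2·11 + 2 + 4 − 13 − 1)/2 = 14/2 = 7.
(Structurally: 0 ring(s) + 7 π bond(s) = 7.)

7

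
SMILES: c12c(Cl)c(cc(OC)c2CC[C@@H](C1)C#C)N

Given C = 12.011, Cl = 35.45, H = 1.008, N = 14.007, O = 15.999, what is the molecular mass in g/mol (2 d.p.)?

Molecular formula: C13H14ClNO.
M = 13×12.011 + 1×35.45 + 14×1.008 + 1×14.007 + 1×15.999 = 235.71 g/mol.

235.71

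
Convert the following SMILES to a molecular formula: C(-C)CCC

C5H12

Heavy atoms from the SMILES: 5 C.
Implicit hydrogens by atom environment:
  3 × C: 2 H each → 6
  2 × C: 3 H each → 6
  Total hydrogens = 12.
Molecular formula: C5H12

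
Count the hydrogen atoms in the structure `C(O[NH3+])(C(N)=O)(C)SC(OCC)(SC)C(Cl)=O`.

Hydrogens are implicit in SMILES; fill each atom to its normal valence:
  4 × C: no H
  4 × O: no H
  3 × C: 3 H each → 9
  2 × S: no H
  1 × C: 2 H
  1 × Cl: no H
  1 × N (charge +1): 3 H
  1 × N: 2 H
  Total hydrogens = 16.

16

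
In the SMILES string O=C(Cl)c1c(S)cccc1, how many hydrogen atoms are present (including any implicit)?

Hydrogens are implicit in SMILES; fill each atom to its normal valence:
  4 × C (aromatic): 1 H each → 4
  2 × C (aromatic): no H
  1 × C: no H
  1 × Cl: no H
  1 × O: no H
  1 × S: 1 H
  Total hydrogens = 5.

5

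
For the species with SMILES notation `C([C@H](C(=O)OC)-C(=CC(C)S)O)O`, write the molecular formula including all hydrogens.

C8H14O4S

Heavy atoms from the SMILES: 8 C, 4 O, 1 S.
Implicit hydrogens by atom environment:
  3 × C: 1 H each → 3
  2 × C: 3 H each → 6
  2 × C: no H
  2 × O: 1 H each → 2
  2 × O: no H
  1 × C: 2 H
  1 × S: 1 H
  Total hydrogens = 14.
Molecular formula: C8H14O4S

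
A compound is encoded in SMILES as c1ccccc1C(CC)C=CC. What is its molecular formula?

Heavy atoms from the SMILES: 12 C.
Implicit hydrogens by atom environment:
  5 × C (aromatic): 1 H each → 5
  3 × C: 1 H each → 3
  2 × C: 3 H each → 6
  1 × C: 2 H
  1 × C (aromatic): no H
  Total hydrogens = 16.
Molecular formula: C12H16

C12H16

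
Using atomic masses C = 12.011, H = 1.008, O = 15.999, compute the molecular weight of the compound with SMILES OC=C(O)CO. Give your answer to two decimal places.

Molecular formula: C3H6O3.
M = 3×12.011 + 6×1.008 + 3×15.999 = 90.08 g/mol.

90.08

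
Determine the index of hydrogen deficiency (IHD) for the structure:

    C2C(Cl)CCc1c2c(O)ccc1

5

Molecular formula from the SMILES: C10H11ClO.
DoU = (2C + 2 + N − H − X)/2 = (2·10 + 2 + 0 − 11 − 1)/2 = 10/2 = 5.
(Structurally: 2 ring(s) + 3 π bond(s) = 5.)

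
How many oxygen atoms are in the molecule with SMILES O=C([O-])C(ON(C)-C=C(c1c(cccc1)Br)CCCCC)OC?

The symbol for oxygen appears 4 times in the SMILES.

4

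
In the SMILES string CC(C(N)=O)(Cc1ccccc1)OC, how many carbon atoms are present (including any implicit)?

11

The symbol for carbon appears 11 times in the SMILES. Lowercase c denotes aromatic carbon and counts toward C.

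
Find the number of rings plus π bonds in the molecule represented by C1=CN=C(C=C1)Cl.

Molecular formula from the SMILES: C5H4ClN.
DoU = (2C + 2 + N − H − X)/2 = (2·5 + 2 + 1 − 4 − 1)/2 = 8/2 = 4.
(Structurally: 1 ring(s) + 3 π bond(s) = 4.)

4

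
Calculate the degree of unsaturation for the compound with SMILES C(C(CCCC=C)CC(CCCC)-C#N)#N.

5

Molecular formula from the SMILES: C14H22N2.
DoU = (2C + 2 + N − H − X)/2 = (2·14 + 2 + 2 − 22 − 0)/2 = 10/2 = 5.
(Structurally: 0 ring(s) + 5 π bond(s) = 5.)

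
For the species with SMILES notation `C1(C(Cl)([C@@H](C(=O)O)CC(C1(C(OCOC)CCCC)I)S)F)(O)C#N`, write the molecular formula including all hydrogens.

Heavy atoms from the SMILES: 15 C, 1 Cl, 1 F, 1 I, 1 N, 5 O, 1 S.
Implicit hydrogens by atom environment:
  5 × C: 2 H each → 10
  5 × C: no H
  3 × C: 1 H each → 3
  3 × O: no H
  2 × C: 3 H each → 6
  2 × O: 1 H each → 2
  1 × Cl: no H
  1 × F: no H
  1 × I: no H
  1 × N: no H
  1 × S: 1 H
  Total hydrogens = 22.
Molecular formula: C15H22ClFINO5S

C15H22ClFINO5S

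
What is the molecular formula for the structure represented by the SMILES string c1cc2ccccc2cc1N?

C10H9N

Heavy atoms from the SMILES: 10 C, 1 N.
Implicit hydrogens by atom environment:
  7 × C (aromatic): 1 H each → 7
  3 × C (aromatic): no H
  1 × N: 2 H
  Total hydrogens = 9.
Molecular formula: C10H9N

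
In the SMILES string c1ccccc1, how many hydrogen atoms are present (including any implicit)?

6

Hydrogens are implicit in SMILES; fill each atom to its normal valence:
  6 × C (aromatic): 1 H each → 6
  Total hydrogens = 6.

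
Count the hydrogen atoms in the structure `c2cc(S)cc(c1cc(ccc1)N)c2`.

11

Hydrogens are implicit in SMILES; fill each atom to its normal valence:
  8 × C (aromatic): 1 H each → 8
  4 × C (aromatic): no H
  1 × N: 2 H
  1 × S: 1 H
  Total hydrogens = 11.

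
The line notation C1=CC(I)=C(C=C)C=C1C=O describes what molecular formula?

C9H7IO

Heavy atoms from the SMILES: 9 C, 1 I, 1 O.
Implicit hydrogens by atom environment:
  3 × C (aromatic): 1 H each → 3
  3 × C (aromatic): no H
  2 × C: 1 H each → 2
  1 × C: 2 H
  1 × I: no H
  1 × O: no H
  Total hydrogens = 7.
Molecular formula: C9H7IO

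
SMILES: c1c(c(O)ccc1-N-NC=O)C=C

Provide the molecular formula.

C9H10N2O2

Heavy atoms from the SMILES: 9 C, 2 N, 2 O.
Implicit hydrogens by atom environment:
  3 × C (aromatic): 1 H each → 3
  3 × C (aromatic): no H
  2 × C: 1 H each → 2
  2 × N: 1 H each → 2
  1 × C: 2 H
  1 × O: 1 H
  1 × O: no H
  Total hydrogens = 10.
Molecular formula: C9H10N2O2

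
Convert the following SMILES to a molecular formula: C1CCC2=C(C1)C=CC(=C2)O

Heavy atoms from the SMILES: 10 C, 1 O.
Implicit hydrogens by atom environment:
  4 × C: 2 H each → 8
  3 × C (aromatic): 1 H each → 3
  3 × C (aromatic): no H
  1 × O: 1 H
  Total hydrogens = 12.
Molecular formula: C10H12O

C10H12O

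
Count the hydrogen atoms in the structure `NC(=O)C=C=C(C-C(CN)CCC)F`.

Hydrogens are implicit in SMILES; fill each atom to its normal valence:
  4 × C: 2 H each → 8
  3 × C: no H
  2 × C: 1 H each → 2
  2 × N: 2 H each → 4
  1 × C: 3 H
  1 × F: no H
  1 × O: no H
  Total hydrogens = 17.

17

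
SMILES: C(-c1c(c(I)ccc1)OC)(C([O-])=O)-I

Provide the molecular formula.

Heavy atoms from the SMILES: 9 C, 2 I, 3 O.
Implicit hydrogens by atom environment:
  3 × C (aromatic): 1 H each → 3
  3 × C (aromatic): no H
  2 × I: no H
  2 × O: no H
  1 × C: 3 H
  1 × C: 1 H
  1 × C: no H
  1 × O (charge -1): no H
  Total hydrogens = 7.
Net charge -1.
Molecular formula: C9H7I2O3-

C9H7I2O3-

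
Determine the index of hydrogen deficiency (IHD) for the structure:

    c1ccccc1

4

Molecular formula from the SMILES: C6H6.
DoU = (2C + 2 + N − H − X)/2 = (2·6 + 2 + 0 − 6 − 0)/2 = 8/2 = 4.
(Structurally: 1 ring(s) + 3 π bond(s) = 4.)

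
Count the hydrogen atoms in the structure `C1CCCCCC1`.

14

Hydrogens are implicit in SMILES; fill each atom to its normal valence:
  7 × C: 2 H each → 14
  Total hydrogens = 14.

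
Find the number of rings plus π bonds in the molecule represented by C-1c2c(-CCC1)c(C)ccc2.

Molecular formula from the SMILES: C11H14.
DoU = (2C + 2 + N − H − X)/2 = (2·11 + 2 + 0 − 14 − 0)/2 = 10/2 = 5.
(Structurally: 2 ring(s) + 3 π bond(s) = 5.)

5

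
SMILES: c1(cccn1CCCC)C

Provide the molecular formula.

Heavy atoms from the SMILES: 9 C, 1 N.
Implicit hydrogens by atom environment:
  3 × C: 2 H each → 6
  3 × C (aromatic): 1 H each → 3
  2 × C: 3 H each → 6
  1 × C (aromatic): no H
  1 × N (aromatic): no H
  Total hydrogens = 15.
Molecular formula: C9H15N

C9H15N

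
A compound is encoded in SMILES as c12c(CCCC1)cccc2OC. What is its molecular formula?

C11H14O

Heavy atoms from the SMILES: 11 C, 1 O.
Implicit hydrogens by atom environment:
  4 × C: 2 H each → 8
  3 × C (aromatic): 1 H each → 3
  3 × C (aromatic): no H
  1 × C: 3 H
  1 × O: no H
  Total hydrogens = 14.
Molecular formula: C11H14O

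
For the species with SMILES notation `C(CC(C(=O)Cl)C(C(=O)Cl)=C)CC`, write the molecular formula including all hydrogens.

C9H12Cl2O2

Heavy atoms from the SMILES: 9 C, 2 Cl, 2 O.
Implicit hydrogens by atom environment:
  4 × C: 2 H each → 8
  3 × C: no H
  2 × Cl: no H
  2 × O: no H
  1 × C: 3 H
  1 × C: 1 H
  Total hydrogens = 12.
Molecular formula: C9H12Cl2O2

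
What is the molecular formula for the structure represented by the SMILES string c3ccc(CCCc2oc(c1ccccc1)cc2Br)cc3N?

Heavy atoms from the SMILES: 1 Br, 19 C, 1 N, 1 O.
Implicit hydrogens by atom environment:
  10 × C (aromatic): 1 H each → 10
  6 × C (aromatic): no H
  3 × C: 2 H each → 6
  1 × Br: no H
  1 × N: 2 H
  1 × O (aromatic): no H
  Total hydrogens = 18.
Molecular formula: C19H18BrNO

C19H18BrNO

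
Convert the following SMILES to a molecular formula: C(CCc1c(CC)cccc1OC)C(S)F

Heavy atoms from the SMILES: 13 C, 1 F, 1 O, 1 S.
Implicit hydrogens by atom environment:
  4 × C: 2 H each → 8
  3 × C (aromatic): 1 H each → 3
  3 × C (aromatic): no H
  2 × C: 3 H each → 6
  1 × C: 1 H
  1 × F: no H
  1 × O: no H
  1 × S: 1 H
  Total hydrogens = 19.
Molecular formula: C13H19FOS

C13H19FOS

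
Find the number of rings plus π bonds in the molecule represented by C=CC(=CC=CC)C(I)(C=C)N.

Molecular formula from the SMILES: C10H14IN.
DoU = (2C + 2 + N − H − X)/2 = (2·10 + 2 + 1 − 14 − 1)/2 = 8/2 = 4.
(Structurally: 0 ring(s) + 4 π bond(s) = 4.)

4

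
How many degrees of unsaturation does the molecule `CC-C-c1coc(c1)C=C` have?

4

Molecular formula from the SMILES: C9H12O.
DoU = (2C + 2 + N − H − X)/2 = (2·9 + 2 + 0 − 12 − 0)/2 = 8/2 = 4.
(Structurally: 1 ring(s) + 3 π bond(s) = 4.)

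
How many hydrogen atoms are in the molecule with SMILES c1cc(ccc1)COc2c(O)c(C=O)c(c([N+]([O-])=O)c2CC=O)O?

13

Hydrogens are implicit in SMILES; fill each atom to its normal valence:
  7 × C (aromatic): no H
  5 × C (aromatic): 1 H each → 5
  4 × O: no H
  2 × C: 2 H each → 4
  2 × C: 1 H each → 2
  2 × O: 1 H each → 2
  1 × N (charge +1): no H
  1 × O (charge -1): no H
  Total hydrogens = 13.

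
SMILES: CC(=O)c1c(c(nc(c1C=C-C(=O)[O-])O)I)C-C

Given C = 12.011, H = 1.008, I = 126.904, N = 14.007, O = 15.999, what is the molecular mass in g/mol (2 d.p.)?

Molecular formula: C12H11INO4-.
M = 12×12.011 + 11×1.008 + 1×126.904 + 1×14.007 + 4×15.999 = 360.13 g/mol.

360.13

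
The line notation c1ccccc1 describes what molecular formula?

Heavy atoms from the SMILES: 6 C.
Implicit hydrogens by atom environment:
  6 × C (aromatic): 1 H each → 6
  Total hydrogens = 6.
Molecular formula: C6H6

C6H6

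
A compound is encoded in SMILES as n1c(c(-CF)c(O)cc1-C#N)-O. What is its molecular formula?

C7H5FN2O2

Heavy atoms from the SMILES: 7 C, 1 F, 2 N, 2 O.
Implicit hydrogens by atom environment:
  4 × C (aromatic): no H
  2 × O: 1 H each → 2
  1 × C: 2 H
  1 × C (aromatic): 1 H
  1 × C: no H
  1 × F: no H
  1 × N (aromatic): no H
  1 × N: no H
  Total hydrogens = 5.
Molecular formula: C7H5FN2O2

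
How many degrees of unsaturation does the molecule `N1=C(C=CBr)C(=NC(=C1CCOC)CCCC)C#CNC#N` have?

Molecular formula from the SMILES: C16H19BrN4O.
DoU = (2C + 2 + N − H − X)/2 = (2·16 + 2 + 4 − 19 − 1)/2 = 18/2 = 9.
(Structurally: 1 ring(s) + 8 π bond(s) = 9.)

9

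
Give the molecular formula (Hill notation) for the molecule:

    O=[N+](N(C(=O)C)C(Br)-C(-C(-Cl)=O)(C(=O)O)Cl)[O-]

C6H5BrCl2N2O6

Heavy atoms from the SMILES: 1 Br, 6 C, 2 Cl, 2 N, 6 O.
Implicit hydrogens by atom environment:
  4 × C: no H
  4 × O: no H
  2 × Cl: no H
  1 × Br: no H
  1 × C: 3 H
  1 × C: 1 H
  1 × N: no H
  1 × N (charge +1): no H
  1 × O: 1 H
  1 × O (charge -1): no H
  Total hydrogens = 5.
Molecular formula: C6H5BrCl2N2O6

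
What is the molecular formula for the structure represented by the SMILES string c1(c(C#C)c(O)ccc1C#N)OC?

C10H7NO2

Heavy atoms from the SMILES: 10 C, 1 N, 2 O.
Implicit hydrogens by atom environment:
  4 × C (aromatic): no H
  2 × C (aromatic): 1 H each → 2
  2 × C: no H
  1 × C: 3 H
  1 × C: 1 H
  1 × N: no H
  1 × O: 1 H
  1 × O: no H
  Total hydrogens = 7.
Molecular formula: C10H7NO2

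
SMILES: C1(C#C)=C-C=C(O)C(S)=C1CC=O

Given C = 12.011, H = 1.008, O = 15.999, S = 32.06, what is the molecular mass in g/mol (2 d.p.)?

Molecular formula: C10H8O2S.
M = 10×12.011 + 8×1.008 + 2×15.999 + 1×32.06 = 192.23 g/mol.

192.23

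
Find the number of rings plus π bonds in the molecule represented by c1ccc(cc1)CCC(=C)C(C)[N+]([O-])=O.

Molecular formula from the SMILES: C12H15NO2.
DoU = (2C + 2 + N − H − X)/2 = (2·12 + 2 + 1 − 15 − 0)/2 = 12/2 = 6.
(Structurally: 1 ring(s) + 5 π bond(s) = 6.)

6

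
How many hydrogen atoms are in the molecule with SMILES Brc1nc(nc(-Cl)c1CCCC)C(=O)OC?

12

Hydrogens are implicit in SMILES; fill each atom to its normal valence:
  4 × C (aromatic): no H
  3 × C: 2 H each → 6
  2 × C: 3 H each → 6
  2 × N (aromatic): no H
  2 × O: no H
  1 × Br: no H
  1 × C: no H
  1 × Cl: no H
  Total hydrogens = 12.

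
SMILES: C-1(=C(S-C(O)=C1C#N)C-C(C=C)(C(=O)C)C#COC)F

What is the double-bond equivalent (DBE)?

Molecular formula from the SMILES: C14H12FNO3S.
DoU = (2C + 2 + N − H − X)/2 = (2·14 + 2 + 1 − 12 − 1)/2 = 18/2 = 9.
(Structurally: 1 ring(s) + 8 π bond(s) = 9.)

9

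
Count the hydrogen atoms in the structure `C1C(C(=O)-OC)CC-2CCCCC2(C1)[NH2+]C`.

Hydrogens are implicit in SMILES; fill each atom to its normal valence:
  7 × C: 2 H each → 14
  2 × C: 3 H each → 6
  2 × C: 1 H each → 2
  2 × C: no H
  2 × O: no H
  1 × N (charge +1): 2 H
  Total hydrogens = 24.

24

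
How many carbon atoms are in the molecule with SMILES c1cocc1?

The symbol for carbon appears 4 times in the SMILES. Lowercase c denotes aromatic carbon and counts toward C.

4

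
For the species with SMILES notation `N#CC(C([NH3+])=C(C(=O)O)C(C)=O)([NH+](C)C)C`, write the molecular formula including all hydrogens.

[C10H17N3O3]2+

Heavy atoms from the SMILES: 10 C, 3 N, 3 O.
Implicit hydrogens by atom environment:
  6 × C: no H
  4 × C: 3 H each → 12
  2 × O: no H
  1 × N (charge +1): 3 H
  1 × N (charge +1): 1 H
  1 × N: no H
  1 × O: 1 H
  Total hydrogens = 17.
Net charge +2.
Molecular formula: [C10H17N3O3]2+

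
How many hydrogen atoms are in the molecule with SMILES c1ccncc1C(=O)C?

Hydrogens are implicit in SMILES; fill each atom to its normal valence:
  4 × C (aromatic): 1 H each → 4
  1 × C: 3 H
  1 × C (aromatic): no H
  1 × C: no H
  1 × N (aromatic): no H
  1 × O: no H
  Total hydrogens = 7.

7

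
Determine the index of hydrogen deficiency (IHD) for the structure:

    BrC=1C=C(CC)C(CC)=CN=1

Molecular formula from the SMILES: C9H12BrN.
DoU = (2C + 2 + N − H − X)/2 = (2·9 + 2 + 1 − 12 − 1)/2 = 8/2 = 4.
(Structurally: 1 ring(s) + 3 π bond(s) = 4.)

4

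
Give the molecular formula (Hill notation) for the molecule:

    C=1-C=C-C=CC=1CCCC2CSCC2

C13H18S

Heavy atoms from the SMILES: 13 C, 1 S.
Implicit hydrogens by atom environment:
  6 × C: 2 H each → 12
  5 × C (aromatic): 1 H each → 5
  1 × C: 1 H
  1 × C (aromatic): no H
  1 × S: no H
  Total hydrogens = 18.
Molecular formula: C13H18S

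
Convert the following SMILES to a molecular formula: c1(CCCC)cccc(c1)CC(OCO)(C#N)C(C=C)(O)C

C18H25NO3

Heavy atoms from the SMILES: 18 C, 1 N, 3 O.
Implicit hydrogens by atom environment:
  6 × C: 2 H each → 12
  4 × C (aromatic): 1 H each → 4
  3 × C: no H
  2 × C: 3 H each → 6
  2 × C (aromatic): no H
  2 × O: 1 H each → 2
  1 × C: 1 H
  1 × N: no H
  1 × O: no H
  Total hydrogens = 25.
Molecular formula: C18H25NO3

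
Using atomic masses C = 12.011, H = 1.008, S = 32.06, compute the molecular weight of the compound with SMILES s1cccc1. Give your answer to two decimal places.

Molecular formula: C4H4S.
M = 4×12.011 + 4×1.008 + 1×32.06 = 84.14 g/mol.

84.14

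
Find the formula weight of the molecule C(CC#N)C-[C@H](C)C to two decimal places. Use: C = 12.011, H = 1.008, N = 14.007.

111.19

Molecular formula: C7H13N.
M = 7×12.011 + 13×1.008 + 1×14.007 = 111.19 g/mol.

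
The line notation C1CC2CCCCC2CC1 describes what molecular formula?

Heavy atoms from the SMILES: 10 C.
Implicit hydrogens by atom environment:
  8 × C: 2 H each → 16
  2 × C: 1 H each → 2
  Total hydrogens = 18.
Molecular formula: C10H18

C10H18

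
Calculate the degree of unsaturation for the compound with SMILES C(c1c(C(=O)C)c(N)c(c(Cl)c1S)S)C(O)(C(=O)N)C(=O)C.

7

Molecular formula from the SMILES: C13H15ClN2O4S2.
DoU = (2C + 2 + N − H − X)/2 = (2·13 + 2 + 2 − 15 − 1)/2 = 14/2 = 7.
(Structurally: 1 ring(s) + 6 π bond(s) = 7.)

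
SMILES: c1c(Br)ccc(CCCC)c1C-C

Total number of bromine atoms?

1

The symbol for bromine appears 1 time in the SMILES.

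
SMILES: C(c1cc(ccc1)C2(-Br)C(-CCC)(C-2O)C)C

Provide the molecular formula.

C15H21BrO

Heavy atoms from the SMILES: 1 Br, 15 C, 1 O.
Implicit hydrogens by atom environment:
  4 × C (aromatic): 1 H each → 4
  3 × C: 3 H each → 9
  3 × C: 2 H each → 6
  2 × C: no H
  2 × C (aromatic): no H
  1 × Br: no H
  1 × C: 1 H
  1 × O: 1 H
  Total hydrogens = 21.
Molecular formula: C15H21BrO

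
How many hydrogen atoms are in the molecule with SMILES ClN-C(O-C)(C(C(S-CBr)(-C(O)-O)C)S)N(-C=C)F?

Hydrogens are implicit in SMILES; fill each atom to its normal valence:
  3 × C: 1 H each → 3
  2 × C: 3 H each → 6
  2 × C: 2 H each → 4
  2 × C: no H
  2 × O: 1 H each → 2
  1 × Br: no H
  1 × Cl: no H
  1 × F: no H
  1 × N: 1 H
  1 × N: no H
  1 × O: no H
  1 × S: 1 H
  1 × S: no H
  Total hydrogens = 17.

17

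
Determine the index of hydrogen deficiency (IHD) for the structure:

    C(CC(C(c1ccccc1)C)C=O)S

5

Molecular formula from the SMILES: C12H16OS.
DoU = (2C + 2 + N − H − X)/2 = (2·12 + 2 + 0 − 16 − 0)/2 = 10/2 = 5.
(Structurally: 1 ring(s) + 4 π bond(s) = 5.)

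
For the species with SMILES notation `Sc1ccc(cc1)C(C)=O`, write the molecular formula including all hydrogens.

C8H8OS

Heavy atoms from the SMILES: 8 C, 1 O, 1 S.
Implicit hydrogens by atom environment:
  4 × C (aromatic): 1 H each → 4
  2 × C (aromatic): no H
  1 × C: 3 H
  1 × C: no H
  1 × O: no H
  1 × S: 1 H
  Total hydrogens = 8.
Molecular formula: C8H8OS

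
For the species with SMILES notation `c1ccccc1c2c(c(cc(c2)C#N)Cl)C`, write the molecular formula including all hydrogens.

C14H10ClN

Heavy atoms from the SMILES: 14 C, 1 Cl, 1 N.
Implicit hydrogens by atom environment:
  7 × C (aromatic): 1 H each → 7
  5 × C (aromatic): no H
  1 × C: 3 H
  1 × C: no H
  1 × Cl: no H
  1 × N: no H
  Total hydrogens = 10.
Molecular formula: C14H10ClN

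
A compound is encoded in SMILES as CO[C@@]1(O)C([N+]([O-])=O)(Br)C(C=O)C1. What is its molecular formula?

Heavy atoms from the SMILES: 1 Br, 6 C, 1 N, 5 O.
Implicit hydrogens by atom environment:
  3 × O: no H
  2 × C: 1 H each → 2
  2 × C: no H
  1 × Br: no H
  1 × C: 3 H
  1 × C: 2 H
  1 × N (charge +1): no H
  1 × O: 1 H
  1 × O (charge -1): no H
  Total hydrogens = 8.
Molecular formula: C6H8BrNO5

C6H8BrNO5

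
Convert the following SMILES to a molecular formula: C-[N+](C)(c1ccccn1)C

C8H13N2+

Heavy atoms from the SMILES: 8 C, 2 N.
Implicit hydrogens by atom environment:
  4 × C (aromatic): 1 H each → 4
  3 × C: 3 H each → 9
  1 × C (aromatic): no H
  1 × N (aromatic): no H
  1 × N (charge +1): no H
  Total hydrogens = 13.
Net charge +1.
Molecular formula: C8H13N2+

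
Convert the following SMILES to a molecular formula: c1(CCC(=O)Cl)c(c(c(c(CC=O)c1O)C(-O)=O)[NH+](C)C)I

Heavy atoms from the SMILES: 14 C, 1 Cl, 1 I, 1 N, 5 O.
Implicit hydrogens by atom environment:
  6 × C (aromatic): no H
  3 × C: 2 H each → 6
  3 × O: no H
  2 × C: 3 H each → 6
  2 × C: no H
  2 × O: 1 H each → 2
  1 × C: 1 H
  1 × Cl: no H
  1 × I: no H
  1 × N (charge +1): 1 H
  Total hydrogens = 16.
Net charge +1.
Molecular formula: C14H16ClINO5+

C14H16ClINO5+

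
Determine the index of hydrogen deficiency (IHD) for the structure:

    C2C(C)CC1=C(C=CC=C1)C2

5

Molecular formula from the SMILES: C11H14.
DoU = (2C + 2 + N − H − X)/2 = (2·11 + 2 + 0 − 14 − 0)/2 = 10/2 = 5.
(Structurally: 2 ring(s) + 3 π bond(s) = 5.)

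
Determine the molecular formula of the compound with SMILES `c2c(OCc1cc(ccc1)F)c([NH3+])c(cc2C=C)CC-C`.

C18H21FNO+

Heavy atoms from the SMILES: 18 C, 1 F, 1 N, 1 O.
Implicit hydrogens by atom environment:
  6 × C (aromatic): 1 H each → 6
  6 × C (aromatic): no H
  4 × C: 2 H each → 8
  1 × C: 3 H
  1 × C: 1 H
  1 × F: no H
  1 × N (charge +1): 3 H
  1 × O: no H
  Total hydrogens = 21.
Net charge +1.
Molecular formula: C18H21FNO+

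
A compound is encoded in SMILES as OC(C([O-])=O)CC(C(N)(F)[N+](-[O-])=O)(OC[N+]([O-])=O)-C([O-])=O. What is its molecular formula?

[C7H8FN3O10]2-

Heavy atoms from the SMILES: 7 C, 1 F, 3 N, 10 O.
Implicit hydrogens by atom environment:
  5 × O: no H
  4 × C: no H
  4 × O (charge -1): no H
  2 × C: 2 H each → 4
  2 × N (charge +1): no H
  1 × C: 1 H
  1 × F: no H
  1 × N: 2 H
  1 × O: 1 H
  Total hydrogens = 8.
Net charge -2.
Molecular formula: [C7H8FN3O10]2-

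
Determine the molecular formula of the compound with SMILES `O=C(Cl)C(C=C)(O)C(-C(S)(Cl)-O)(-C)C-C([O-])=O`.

Heavy atoms from the SMILES: 9 C, 2 Cl, 5 O, 1 S.
Implicit hydrogens by atom environment:
  5 × C: no H
  2 × C: 2 H each → 4
  2 × Cl: no H
  2 × O: 1 H each → 2
  2 × O: no H
  1 × C: 3 H
  1 × C: 1 H
  1 × O (charge -1): no H
  1 × S: 1 H
  Total hydrogens = 11.
Net charge -1.
Molecular formula: C9H11Cl2O5S-

C9H11Cl2O5S-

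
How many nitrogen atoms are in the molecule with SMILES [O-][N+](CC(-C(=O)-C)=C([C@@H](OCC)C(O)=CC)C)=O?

The symbol for nitrogen appears 1 time in the SMILES.

1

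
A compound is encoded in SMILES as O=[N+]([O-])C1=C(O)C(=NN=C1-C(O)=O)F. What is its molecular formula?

Heavy atoms from the SMILES: 5 C, 1 F, 3 N, 5 O.
Implicit hydrogens by atom environment:
  4 × C (aromatic): no H
  2 × N (aromatic): no H
  2 × O: 1 H each → 2
  2 × O: no H
  1 × C: no H
  1 × F: no H
  1 × N (charge +1): no H
  1 × O (charge -1): no H
  Total hydrogens = 2.
Molecular formula: C5H2FN3O5

C5H2FN3O5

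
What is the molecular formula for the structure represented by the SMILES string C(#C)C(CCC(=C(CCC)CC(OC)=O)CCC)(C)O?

C17H28O3

Heavy atoms from the SMILES: 17 C, 3 O.
Implicit hydrogens by atom environment:
  7 × C: 2 H each → 14
  5 × C: no H
  4 × C: 3 H each → 12
  2 × O: no H
  1 × C: 1 H
  1 × O: 1 H
  Total hydrogens = 28.
Molecular formula: C17H28O3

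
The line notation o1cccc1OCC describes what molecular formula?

C6H8O2

Heavy atoms from the SMILES: 6 C, 2 O.
Implicit hydrogens by atom environment:
  3 × C (aromatic): 1 H each → 3
  1 × C: 3 H
  1 × C: 2 H
  1 × C (aromatic): no H
  1 × O (aromatic): no H
  1 × O: no H
  Total hydrogens = 8.
Molecular formula: C6H8O2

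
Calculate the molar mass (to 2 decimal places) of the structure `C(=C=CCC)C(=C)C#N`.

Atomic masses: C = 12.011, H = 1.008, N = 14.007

Molecular formula: C8H9N.
M = 8×12.011 + 9×1.008 + 1×14.007 = 119.17 g/mol.

119.17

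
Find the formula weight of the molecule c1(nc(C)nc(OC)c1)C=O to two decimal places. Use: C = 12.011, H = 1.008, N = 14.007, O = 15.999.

Molecular formula: C7H8N2O2.
M = 7×12.011 + 8×1.008 + 2×14.007 + 2×15.999 = 152.15 g/mol.

152.15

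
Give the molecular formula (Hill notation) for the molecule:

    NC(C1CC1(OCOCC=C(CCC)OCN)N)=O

C12H23N3O4

Heavy atoms from the SMILES: 12 C, 3 N, 4 O.
Implicit hydrogens by atom environment:
  6 × C: 2 H each → 12
  4 × O: no H
  3 × C: no H
  3 × N: 2 H each → 6
  2 × C: 1 H each → 2
  1 × C: 3 H
  Total hydrogens = 23.
Molecular formula: C12H23N3O4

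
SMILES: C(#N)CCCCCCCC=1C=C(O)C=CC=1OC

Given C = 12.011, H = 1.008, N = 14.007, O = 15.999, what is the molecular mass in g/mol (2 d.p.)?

247.34

Molecular formula: C15H21NO2.
M = 15×12.011 + 21×1.008 + 1×14.007 + 2×15.999 = 247.34 g/mol.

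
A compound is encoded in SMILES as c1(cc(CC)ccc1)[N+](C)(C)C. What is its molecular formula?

C11H18N+

Heavy atoms from the SMILES: 11 C, 1 N.
Implicit hydrogens by atom environment:
  4 × C: 3 H each → 12
  4 × C (aromatic): 1 H each → 4
  2 × C (aromatic): no H
  1 × C: 2 H
  1 × N (charge +1): no H
  Total hydrogens = 18.
Net charge +1.
Molecular formula: C11H18N+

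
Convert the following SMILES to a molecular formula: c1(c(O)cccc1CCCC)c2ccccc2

C16H18O

Heavy atoms from the SMILES: 16 C, 1 O.
Implicit hydrogens by atom environment:
  8 × C (aromatic): 1 H each → 8
  4 × C (aromatic): no H
  3 × C: 2 H each → 6
  1 × C: 3 H
  1 × O: 1 H
  Total hydrogens = 18.
Molecular formula: C16H18O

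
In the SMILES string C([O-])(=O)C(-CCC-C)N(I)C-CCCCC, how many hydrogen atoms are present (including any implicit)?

Hydrogens are implicit in SMILES; fill each atom to its normal valence:
  8 × C: 2 H each → 16
  2 × C: 3 H each → 6
  1 × C: 1 H
  1 × C: no H
  1 × I: no H
  1 × N: no H
  1 × O: no H
  1 × O (charge -1): no H
  Total hydrogens = 23.

23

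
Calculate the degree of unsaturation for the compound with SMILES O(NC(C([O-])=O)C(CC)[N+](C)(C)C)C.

1

Molecular formula from the SMILES: C9H20N2O3.
DoU = (2C + 2 + N − H − X)/2 = (2·9 + 2 + 2 − 20 − 0)/2 = 2/2 = 1.
(Structurally: 0 ring(s) + 1 π bond(s) = 1.)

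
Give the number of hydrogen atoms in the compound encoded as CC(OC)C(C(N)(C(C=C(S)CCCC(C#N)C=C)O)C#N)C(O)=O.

Hydrogens are implicit in SMILES; fill each atom to its normal valence:
  6 × C: 1 H each → 6
  5 × C: no H
  4 × C: 2 H each → 8
  2 × C: 3 H each → 6
  2 × N: no H
  2 × O: 1 H each → 2
  2 × O: no H
  1 × N: 2 H
  1 × S: 1 H
  Total hydrogens = 25.

25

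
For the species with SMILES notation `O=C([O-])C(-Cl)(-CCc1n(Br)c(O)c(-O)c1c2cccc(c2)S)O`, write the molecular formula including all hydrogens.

C14H12BrClNO5S-

Heavy atoms from the SMILES: 1 Br, 14 C, 1 Cl, 1 N, 5 O, 1 S.
Implicit hydrogens by atom environment:
  6 × C (aromatic): no H
  4 × C (aromatic): 1 H each → 4
  3 × O: 1 H each → 3
  2 × C: 2 H each → 4
  2 × C: no H
  1 × Br: no H
  1 × Cl: no H
  1 × N (aromatic): no H
  1 × O: no H
  1 × O (charge -1): no H
  1 × S: 1 H
  Total hydrogens = 12.
Net charge -1.
Molecular formula: C14H12BrClNO5S-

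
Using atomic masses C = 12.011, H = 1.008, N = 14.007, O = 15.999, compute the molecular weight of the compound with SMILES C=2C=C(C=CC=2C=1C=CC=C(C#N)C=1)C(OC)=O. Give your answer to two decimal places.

Molecular formula: C15H11NO2.
M = 15×12.011 + 11×1.008 + 1×14.007 + 2×15.999 = 237.26 g/mol.

237.26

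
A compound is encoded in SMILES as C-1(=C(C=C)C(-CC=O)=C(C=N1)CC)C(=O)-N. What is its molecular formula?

C12H14N2O2

Heavy atoms from the SMILES: 12 C, 2 N, 2 O.
Implicit hydrogens by atom environment:
  4 × C (aromatic): no H
  3 × C: 2 H each → 6
  2 × C: 1 H each → 2
  2 × O: no H
  1 × C: 3 H
  1 × C (aromatic): 1 H
  1 × C: no H
  1 × N: 2 H
  1 × N (aromatic): no H
  Total hydrogens = 14.
Molecular formula: C12H14N2O2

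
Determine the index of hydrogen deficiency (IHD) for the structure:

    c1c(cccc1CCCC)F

Molecular formula from the SMILES: C10H13F.
DoU = (2C + 2 + N − H − X)/2 = (2·10 + 2 + 0 − 13 − 1)/2 = 8/2 = 4.
(Structurally: 1 ring(s) + 3 π bond(s) = 4.)

4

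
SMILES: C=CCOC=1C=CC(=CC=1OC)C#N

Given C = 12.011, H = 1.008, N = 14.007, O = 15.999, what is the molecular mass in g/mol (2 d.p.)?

189.21

Molecular formula: C11H11NO2.
M = 11×12.011 + 11×1.008 + 1×14.007 + 2×15.999 = 189.21 g/mol.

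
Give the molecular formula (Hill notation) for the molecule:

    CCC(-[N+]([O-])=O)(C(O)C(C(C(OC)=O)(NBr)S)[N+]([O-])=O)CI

C9H15BrIN3O7S

Heavy atoms from the SMILES: 1 Br, 9 C, 1 I, 3 N, 7 O, 1 S.
Implicit hydrogens by atom environment:
  4 × O: no H
  3 × C: no H
  2 × C: 3 H each → 6
  2 × C: 2 H each → 4
  2 × C: 1 H each → 2
  2 × N (charge +1): no H
  2 × O (charge -1): no H
  1 × Br: no H
  1 × I: no H
  1 × N: 1 H
  1 × O: 1 H
  1 × S: 1 H
  Total hydrogens = 15.
Molecular formula: C9H15BrIN3O7S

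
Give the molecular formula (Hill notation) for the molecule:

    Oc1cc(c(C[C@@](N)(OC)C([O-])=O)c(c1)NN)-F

Heavy atoms from the SMILES: 10 C, 1 F, 3 N, 4 O.
Implicit hydrogens by atom environment:
  4 × C (aromatic): no H
  2 × C (aromatic): 1 H each → 2
  2 × C: no H
  2 × N: 2 H each → 4
  2 × O: no H
  1 × C: 3 H
  1 × C: 2 H
  1 × F: no H
  1 × N: 1 H
  1 × O: 1 H
  1 × O (charge -1): no H
  Total hydrogens = 13.
Net charge -1.
Molecular formula: C10H13FN3O4-

C10H13FN3O4-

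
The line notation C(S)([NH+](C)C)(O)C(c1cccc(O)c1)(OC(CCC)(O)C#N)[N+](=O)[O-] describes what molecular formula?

Heavy atoms from the SMILES: 15 C, 3 N, 6 O, 1 S.
Implicit hydrogens by atom environment:
  4 × C (aromatic): 1 H each → 4
  4 × C: no H
  3 × C: 3 H each → 9
  3 × O: 1 H each → 3
  2 × C: 2 H each → 4
  2 × C (aromatic): no H
  2 × O: no H
  1 × N (charge +1): 1 H
  1 × N (charge +1): no H
  1 × N: no H
  1 × O (charge -1): no H
  1 × S: 1 H
  Total hydrogens = 22.
Net charge +1.
Molecular formula: C15H22N3O6S+

C15H22N3O6S+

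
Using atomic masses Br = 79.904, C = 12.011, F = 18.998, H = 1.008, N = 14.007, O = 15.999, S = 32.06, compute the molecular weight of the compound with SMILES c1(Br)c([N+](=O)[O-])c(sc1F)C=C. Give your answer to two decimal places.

Molecular formula: C6H3BrFNO2S.
M = 1×79.904 + 6×12.011 + 1×18.998 + 3×1.008 + 1×14.007 + 2×15.999 + 1×32.06 = 252.06 g/mol.

252.06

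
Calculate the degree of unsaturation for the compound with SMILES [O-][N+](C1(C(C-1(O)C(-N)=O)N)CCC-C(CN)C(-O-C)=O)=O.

4

Molecular formula from the SMILES: C11H20N4O6.
DoU = (2C + 2 + N − H − X)/2 = (2·11 + 2 + 4 − 20 − 0)/2 = 8/2 = 4.
(Structurally: 1 ring(s) + 3 π bond(s) = 4.)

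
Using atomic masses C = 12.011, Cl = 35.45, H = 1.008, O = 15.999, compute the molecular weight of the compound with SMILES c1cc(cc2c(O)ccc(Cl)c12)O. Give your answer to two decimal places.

194.61

Molecular formula: C10H7ClO2.
M = 10×12.011 + 1×35.45 + 7×1.008 + 2×15.999 = 194.61 g/mol.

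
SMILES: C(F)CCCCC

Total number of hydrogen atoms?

13

Hydrogens are implicit in SMILES; fill each atom to its normal valence:
  5 × C: 2 H each → 10
  1 × C: 3 H
  1 × F: no H
  Total hydrogens = 13.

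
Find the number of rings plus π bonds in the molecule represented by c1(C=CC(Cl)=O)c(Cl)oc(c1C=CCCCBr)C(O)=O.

7

Molecular formula from the SMILES: C13H11BrCl2O4.
DoU = (2C + 2 + N − H − X)/2 = (2·13 + 2 + 0 − 11 − 3)/2 = 14/2 = 7.
(Structurally: 1 ring(s) + 6 π bond(s) = 7.)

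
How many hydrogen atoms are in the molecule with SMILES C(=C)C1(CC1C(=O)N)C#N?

8

Hydrogens are implicit in SMILES; fill each atom to its normal valence:
  3 × C: no H
  2 × C: 2 H each → 4
  2 × C: 1 H each → 2
  1 × N: 2 H
  1 × N: no H
  1 × O: no H
  Total hydrogens = 8.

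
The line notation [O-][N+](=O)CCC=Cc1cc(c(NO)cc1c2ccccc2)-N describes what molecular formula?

Heavy atoms from the SMILES: 16 C, 3 N, 3 O.
Implicit hydrogens by atom environment:
  7 × C (aromatic): 1 H each → 7
  5 × C (aromatic): no H
  2 × C: 2 H each → 4
  2 × C: 1 H each → 2
  1 × N: 2 H
  1 × N: 1 H
  1 × N (charge +1): no H
  1 × O: 1 H
  1 × O: no H
  1 × O (charge -1): no H
  Total hydrogens = 17.
Molecular formula: C16H17N3O3

C16H17N3O3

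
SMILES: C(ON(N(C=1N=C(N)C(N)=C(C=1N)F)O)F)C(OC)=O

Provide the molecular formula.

C8H12F2N6O4

Heavy atoms from the SMILES: 8 C, 2 F, 6 N, 4 O.
Implicit hydrogens by atom environment:
  5 × C (aromatic): no H
  3 × N: 2 H each → 6
  3 × O: no H
  2 × F: no H
  2 × N: no H
  1 × C: 3 H
  1 × C: 2 H
  1 × C: no H
  1 × N (aromatic): no H
  1 × O: 1 H
  Total hydrogens = 12.
Molecular formula: C8H12F2N6O4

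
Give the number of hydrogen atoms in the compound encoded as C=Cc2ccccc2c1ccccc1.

Hydrogens are implicit in SMILES; fill each atom to its normal valence:
  9 × C (aromatic): 1 H each → 9
  3 × C (aromatic): no H
  1 × C: 2 H
  1 × C: 1 H
  Total hydrogens = 12.

12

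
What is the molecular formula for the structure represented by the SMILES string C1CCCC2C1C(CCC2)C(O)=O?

Heavy atoms from the SMILES: 11 C, 2 O.
Implicit hydrogens by atom environment:
  7 × C: 2 H each → 14
  3 × C: 1 H each → 3
  1 × C: no H
  1 × O: 1 H
  1 × O: no H
  Total hydrogens = 18.
Molecular formula: C11H18O2

C11H18O2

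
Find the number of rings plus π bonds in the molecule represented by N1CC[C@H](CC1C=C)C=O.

Molecular formula from the SMILES: C8H13NO.
DoU = (2C + 2 + N − H − X)/2 = (2·8 + 2 + 1 − 13 − 0)/2 = 6/2 = 3.
(Structurally: 1 ring(s) + 2 π bond(s) = 3.)

3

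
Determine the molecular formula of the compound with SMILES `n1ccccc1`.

C5H5N

Heavy atoms from the SMILES: 5 C, 1 N.
Implicit hydrogens by atom environment:
  5 × C (aromatic): 1 H each → 5
  1 × N (aromatic): no H
  Total hydrogens = 5.
Molecular formula: C5H5N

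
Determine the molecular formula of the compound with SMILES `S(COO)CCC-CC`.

C6H14O2S

Heavy atoms from the SMILES: 6 C, 2 O, 1 S.
Implicit hydrogens by atom environment:
  5 × C: 2 H each → 10
  1 × C: 3 H
  1 × O: 1 H
  1 × O: no H
  1 × S: no H
  Total hydrogens = 14.
Molecular formula: C6H14O2S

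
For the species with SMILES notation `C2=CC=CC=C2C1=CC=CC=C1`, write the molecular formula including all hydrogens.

Heavy atoms from the SMILES: 12 C.
Implicit hydrogens by atom environment:
  10 × C (aromatic): 1 H each → 10
  2 × C (aromatic): no H
  Total hydrogens = 10.
Molecular formula: C12H10

C12H10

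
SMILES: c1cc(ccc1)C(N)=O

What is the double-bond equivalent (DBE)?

5

Molecular formula from the SMILES: C7H7NO.
DoU = (2C + 2 + N − H − X)/2 = (2·7 + 2 + 1 − 7 − 0)/2 = 10/2 = 5.
(Structurally: 1 ring(s) + 4 π bond(s) = 5.)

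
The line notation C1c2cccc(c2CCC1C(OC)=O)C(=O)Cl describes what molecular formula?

Heavy atoms from the SMILES: 13 C, 1 Cl, 3 O.
Implicit hydrogens by atom environment:
  3 × C: 2 H each → 6
  3 × C (aromatic): 1 H each → 3
  3 × C (aromatic): no H
  3 × O: no H
  2 × C: no H
  1 × C: 3 H
  1 × C: 1 H
  1 × Cl: no H
  Total hydrogens = 13.
Molecular formula: C13H13ClO3

C13H13ClO3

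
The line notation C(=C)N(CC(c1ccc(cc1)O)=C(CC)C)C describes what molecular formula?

C15H21NO

Heavy atoms from the SMILES: 15 C, 1 N, 1 O.
Implicit hydrogens by atom environment:
  4 × C (aromatic): 1 H each → 4
  3 × C: 3 H each → 9
  3 × C: 2 H each → 6
  2 × C: no H
  2 × C (aromatic): no H
  1 × C: 1 H
  1 × N: no H
  1 × O: 1 H
  Total hydrogens = 21.
Molecular formula: C15H21NO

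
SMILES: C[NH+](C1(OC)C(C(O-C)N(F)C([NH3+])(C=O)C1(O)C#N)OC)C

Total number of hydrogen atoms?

Hydrogens are implicit in SMILES; fill each atom to its normal valence:
  5 × C: 3 H each → 15
  4 × C: no H
  4 × O: no H
  3 × C: 1 H each → 3
  2 × N: no H
  1 × F: no H
  1 × N (charge +1): 3 H
  1 × N (charge +1): 1 H
  1 × O: 1 H
  Total hydrogens = 23.

23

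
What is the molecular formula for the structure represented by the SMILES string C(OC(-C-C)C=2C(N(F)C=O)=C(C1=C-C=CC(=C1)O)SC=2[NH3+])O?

Heavy atoms from the SMILES: 15 C, 1 F, 2 N, 4 O, 1 S.
Implicit hydrogens by atom environment:
  6 × C (aromatic): no H
  4 × C (aromatic): 1 H each → 4
  2 × C: 2 H each → 4
  2 × C: 1 H each → 2
  2 × O: 1 H each → 2
  2 × O: no H
  1 × C: 3 H
  1 × F: no H
  1 × N (charge +1): 3 H
  1 × N: no H
  1 × S (aromatic): no H
  Total hydrogens = 18.
Net charge +1.
Molecular formula: C15H18FN2O4S+

C15H18FN2O4S+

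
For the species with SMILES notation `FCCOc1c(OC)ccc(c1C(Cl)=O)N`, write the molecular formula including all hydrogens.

Heavy atoms from the SMILES: 10 C, 1 Cl, 1 F, 1 N, 3 O.
Implicit hydrogens by atom environment:
  4 × C (aromatic): no H
  3 × O: no H
  2 × C: 2 H each → 4
  2 × C (aromatic): 1 H each → 2
  1 × C: 3 H
  1 × C: no H
  1 × Cl: no H
  1 × F: no H
  1 × N: 2 H
  Total hydrogens = 11.
Molecular formula: C10H11ClFNO3

C10H11ClFNO3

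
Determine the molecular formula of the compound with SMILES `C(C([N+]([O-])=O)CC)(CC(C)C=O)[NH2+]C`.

Heavy atoms from the SMILES: 9 C, 2 N, 3 O.
Implicit hydrogens by atom environment:
  4 × C: 1 H each → 4
  3 × C: 3 H each → 9
  2 × C: 2 H each → 4
  2 × O: no H
  1 × N (charge +1): 2 H
  1 × N (charge +1): no H
  1 × O (charge -1): no H
  Total hydrogens = 19.
Net charge +1.
Molecular formula: C9H19N2O3+

C9H19N2O3+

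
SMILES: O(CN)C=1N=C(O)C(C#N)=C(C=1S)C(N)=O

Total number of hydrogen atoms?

8

Hydrogens are implicit in SMILES; fill each atom to its normal valence:
  5 × C (aromatic): no H
  2 × C: no H
  2 × N: 2 H each → 4
  2 × O: no H
  1 × C: 2 H
  1 × N (aromatic): no H
  1 × N: no H
  1 × O: 1 H
  1 × S: 1 H
  Total hydrogens = 8.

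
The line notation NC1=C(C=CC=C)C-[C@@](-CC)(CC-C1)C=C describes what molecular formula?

C15H23N

Heavy atoms from the SMILES: 15 C, 1 N.
Implicit hydrogens by atom environment:
  7 × C: 2 H each → 14
  4 × C: 1 H each → 4
  3 × C: no H
  1 × C: 3 H
  1 × N: 2 H
  Total hydrogens = 23.
Molecular formula: C15H23N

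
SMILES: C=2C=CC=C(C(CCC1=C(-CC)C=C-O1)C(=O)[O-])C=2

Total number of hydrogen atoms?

Hydrogens are implicit in SMILES; fill each atom to its normal valence:
  7 × C (aromatic): 1 H each → 7
  3 × C: 2 H each → 6
  3 × C (aromatic): no H
  1 × C: 3 H
  1 × C: 1 H
  1 × C: no H
  1 × O (aromatic): no H
  1 × O: no H
  1 × O (charge -1): no H
  Total hydrogens = 17.

17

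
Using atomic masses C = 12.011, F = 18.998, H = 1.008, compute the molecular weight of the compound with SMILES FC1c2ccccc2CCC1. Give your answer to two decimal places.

Molecular formula: C10H11F.
M = 10×12.011 + 1×18.998 + 11×1.008 = 150.20 g/mol.

150.20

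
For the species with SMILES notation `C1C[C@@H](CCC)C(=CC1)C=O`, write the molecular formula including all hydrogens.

C10H16O

Heavy atoms from the SMILES: 10 C, 1 O.
Implicit hydrogens by atom environment:
  5 × C: 2 H each → 10
  3 × C: 1 H each → 3
  1 × C: 3 H
  1 × C: no H
  1 × O: no H
  Total hydrogens = 16.
Molecular formula: C10H16O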